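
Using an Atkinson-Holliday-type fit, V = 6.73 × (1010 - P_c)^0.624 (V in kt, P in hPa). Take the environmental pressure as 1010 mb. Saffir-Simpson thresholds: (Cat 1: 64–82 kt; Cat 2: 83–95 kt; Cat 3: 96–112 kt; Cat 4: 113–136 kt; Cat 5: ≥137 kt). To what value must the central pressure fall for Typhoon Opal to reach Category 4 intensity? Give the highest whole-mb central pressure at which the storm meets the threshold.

Category 4 begins at V = 113 kt.
Required ΔP = (113/6.73)^(1/0.624) = 16.790^1.603 ≈ 91.88 mb.
P_c ≤ 1010 − 91.88 = 918.12, so the highest integer P_c is 918 mb.

918 mb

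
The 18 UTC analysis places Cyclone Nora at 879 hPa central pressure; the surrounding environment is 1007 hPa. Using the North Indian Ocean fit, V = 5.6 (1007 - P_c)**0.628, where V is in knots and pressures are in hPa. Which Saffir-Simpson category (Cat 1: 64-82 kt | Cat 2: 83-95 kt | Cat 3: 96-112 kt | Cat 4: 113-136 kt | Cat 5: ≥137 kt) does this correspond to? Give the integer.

ΔP = 1007 − 879 = 128 hPa.
V ≈ 5.6 × 128^0.628 = 5.6 × 21.05 ≈ 118 kt.
118 kt falls in the Category 4 band.

4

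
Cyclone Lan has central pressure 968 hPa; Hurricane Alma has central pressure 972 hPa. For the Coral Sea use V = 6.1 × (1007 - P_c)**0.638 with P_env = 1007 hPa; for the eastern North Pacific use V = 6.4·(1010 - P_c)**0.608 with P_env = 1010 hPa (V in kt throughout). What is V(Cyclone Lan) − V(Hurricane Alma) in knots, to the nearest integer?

5 kt

Cyclone Lan: ΔP = 39; V ≈ 6.1 × 39^0.638 ≈ 63.16 kt.
Hurricane Alma: ΔP = 38; V ≈ 6.4 × 38^0.608 ≈ 58.44 kt.
Difference ≈ 63.16 − 58.44 = 4.72 → 5 kt.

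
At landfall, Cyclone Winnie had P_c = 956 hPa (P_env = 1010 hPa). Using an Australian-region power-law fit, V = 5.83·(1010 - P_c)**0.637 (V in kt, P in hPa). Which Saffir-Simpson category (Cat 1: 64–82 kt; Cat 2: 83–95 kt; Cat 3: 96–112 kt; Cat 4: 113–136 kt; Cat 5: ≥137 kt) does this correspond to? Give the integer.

ΔP = 1010 − 956 = 54 hPa.
V ≈ 5.83 × 54^0.637 = 5.83 × 12.69 ≈ 74 kt.
74 kt falls in the Category 1 band.

1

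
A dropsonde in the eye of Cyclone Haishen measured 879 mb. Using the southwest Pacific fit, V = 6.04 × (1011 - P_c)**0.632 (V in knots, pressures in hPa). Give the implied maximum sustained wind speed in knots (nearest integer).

ΔP = 1011 − 879 = 132 mb.
132^0.632 ≈ 21.888.
V ≈ 6.04 × 21.888 ≈ 132.2 kt.

132 kt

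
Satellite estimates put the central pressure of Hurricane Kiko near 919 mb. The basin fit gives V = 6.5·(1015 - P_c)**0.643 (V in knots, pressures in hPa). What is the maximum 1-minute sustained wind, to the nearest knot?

122 kt

ΔP = 1015 − 919 = 96 mb.
96^0.643 ≈ 18.819.
V ≈ 6.5 × 18.819 ≈ 122.3 kt.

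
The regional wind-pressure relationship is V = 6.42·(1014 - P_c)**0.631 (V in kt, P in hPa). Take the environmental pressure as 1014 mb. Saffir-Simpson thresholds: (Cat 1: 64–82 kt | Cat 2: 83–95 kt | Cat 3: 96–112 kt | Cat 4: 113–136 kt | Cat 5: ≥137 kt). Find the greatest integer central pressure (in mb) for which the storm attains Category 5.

Category 5 begins at V = 137 kt.
Required ΔP = (137/6.42)^(1/0.631) = 21.340^1.585 ≈ 127.78 mb.
P_c ≤ 1014 − 127.78 = 886.22, so the highest integer P_c is 886 mb.

886 mb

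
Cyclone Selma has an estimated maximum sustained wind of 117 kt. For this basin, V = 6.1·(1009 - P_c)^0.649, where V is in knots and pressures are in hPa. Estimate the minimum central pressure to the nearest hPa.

914 hPa

ΔP = (V / 6.1)^(1/0.649) = (117/6.1)^1.541.
117/6.1 = 19.180; 19.180^1.541 ≈ 94.77 hPa.
P_c = 1009 − 94.77 = 914.23 ≈ 914 hPa.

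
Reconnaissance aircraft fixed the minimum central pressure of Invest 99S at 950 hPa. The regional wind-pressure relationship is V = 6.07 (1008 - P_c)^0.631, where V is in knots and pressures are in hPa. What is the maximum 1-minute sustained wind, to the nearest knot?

79 kt

ΔP = 1008 − 950 = 58 hPa.
58^0.631 ≈ 12.964.
V ≈ 6.07 × 12.964 ≈ 78.7 kt.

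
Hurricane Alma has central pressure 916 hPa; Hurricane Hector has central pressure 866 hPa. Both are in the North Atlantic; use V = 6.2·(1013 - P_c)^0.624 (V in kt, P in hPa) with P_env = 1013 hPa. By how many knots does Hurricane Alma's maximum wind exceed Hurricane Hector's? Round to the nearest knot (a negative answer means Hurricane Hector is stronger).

-32 kt

Hurricane Alma: ΔP = 97; V ≈ 6.2 × 97^0.624 ≈ 107.68 kt.
Hurricane Hector: ΔP = 147; V ≈ 6.2 × 147^0.624 ≈ 139.57 kt.
Difference ≈ 107.68 − 139.57 = -31.89 → -32 kt.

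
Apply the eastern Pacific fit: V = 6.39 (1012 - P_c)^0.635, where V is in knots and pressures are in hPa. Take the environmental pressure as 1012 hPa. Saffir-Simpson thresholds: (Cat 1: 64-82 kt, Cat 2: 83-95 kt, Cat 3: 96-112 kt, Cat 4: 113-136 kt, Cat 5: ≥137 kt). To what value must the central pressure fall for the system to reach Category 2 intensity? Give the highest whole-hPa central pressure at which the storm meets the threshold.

955 hPa

Category 2 begins at V = 83 kt.
Required ΔP = (83/6.39)^(1/0.635) = 12.989^1.575 ≈ 56.71 hPa.
P_c ≤ 1012 − 56.71 = 955.29, so the highest integer P_c is 955 hPa.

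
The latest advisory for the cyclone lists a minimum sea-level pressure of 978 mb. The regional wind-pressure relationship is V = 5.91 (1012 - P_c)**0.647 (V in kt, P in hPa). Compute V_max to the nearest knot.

ΔP = 1012 − 978 = 34 mb.
34^0.647 ≈ 9.792.
V ≈ 5.91 × 9.792 ≈ 57.9 kt.

58 kt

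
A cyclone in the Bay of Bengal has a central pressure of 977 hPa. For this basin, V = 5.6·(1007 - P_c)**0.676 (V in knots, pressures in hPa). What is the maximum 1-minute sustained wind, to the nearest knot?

ΔP = 1007 − 977 = 30 hPa.
30^0.676 ≈ 9.966.
V ≈ 5.6 × 9.966 ≈ 55.8 kt.

56 kt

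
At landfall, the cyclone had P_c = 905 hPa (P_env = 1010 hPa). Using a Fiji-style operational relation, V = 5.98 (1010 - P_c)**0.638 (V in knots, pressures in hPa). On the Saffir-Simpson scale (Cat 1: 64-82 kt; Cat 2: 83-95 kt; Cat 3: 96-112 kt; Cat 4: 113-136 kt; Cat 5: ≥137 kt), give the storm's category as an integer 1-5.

ΔP = 1010 − 905 = 105 hPa.
V ≈ 5.98 × 105^0.638 = 5.98 × 19.48 ≈ 116 kt.
116 kt falls in the Category 4 band.

4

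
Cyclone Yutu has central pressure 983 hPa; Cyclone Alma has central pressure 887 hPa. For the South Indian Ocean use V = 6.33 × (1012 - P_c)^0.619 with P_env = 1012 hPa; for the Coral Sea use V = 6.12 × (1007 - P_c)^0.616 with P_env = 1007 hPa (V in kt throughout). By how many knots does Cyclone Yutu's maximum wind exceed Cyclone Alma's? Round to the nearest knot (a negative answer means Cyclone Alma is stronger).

Cyclone Yutu: ΔP = 29; V ≈ 6.33 × 29^0.619 ≈ 50.89 kt.
Cyclone Alma: ΔP = 120; V ≈ 6.12 × 120^0.616 ≈ 116.82 kt.
Difference ≈ 50.89 − 116.82 = -65.93 → -66 kt.

-66 kt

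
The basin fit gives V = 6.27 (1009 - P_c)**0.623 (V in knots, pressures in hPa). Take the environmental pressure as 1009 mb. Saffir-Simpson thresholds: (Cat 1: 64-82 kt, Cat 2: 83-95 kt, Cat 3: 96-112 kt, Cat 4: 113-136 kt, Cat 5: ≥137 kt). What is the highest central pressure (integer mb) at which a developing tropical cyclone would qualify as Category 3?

929 mb

Category 3 begins at V = 96 kt.
Required ΔP = (96/6.27)^(1/0.623) = 15.311^1.605 ≈ 79.82 mb.
P_c ≤ 1009 − 79.82 = 929.18, so the highest integer P_c is 929 mb.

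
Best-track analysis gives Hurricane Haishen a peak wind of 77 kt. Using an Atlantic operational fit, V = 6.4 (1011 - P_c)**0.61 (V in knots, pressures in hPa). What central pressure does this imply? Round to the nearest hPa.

952 hPa

ΔP = (V / 6.4)^(1/0.61) = (77/6.4)^1.639.
77/6.4 = 12.031; 12.031^1.639 ≈ 59.02 hPa.
P_c = 1011 − 59.02 = 951.98 ≈ 952 hPa.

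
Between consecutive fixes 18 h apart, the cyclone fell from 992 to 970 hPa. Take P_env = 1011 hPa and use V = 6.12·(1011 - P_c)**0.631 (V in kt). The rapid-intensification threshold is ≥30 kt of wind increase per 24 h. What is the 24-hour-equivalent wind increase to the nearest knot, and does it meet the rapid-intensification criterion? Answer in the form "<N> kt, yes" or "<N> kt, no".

33 kt, yes

V₁: ΔP = 19, V ≈ 6.12 × 19^0.631 ≈ 39.23 kt.
V₂: ΔP = 41, V ≈ 6.12 × 41^0.631 ≈ 63.74 kt.
ΔV over 18 h = 24.51 kt → 24 h equivalent = 24.51 × 24/18 ≈ 32.68 kt.
33 kt ≥ 30 kt ⇒ rapid intensification.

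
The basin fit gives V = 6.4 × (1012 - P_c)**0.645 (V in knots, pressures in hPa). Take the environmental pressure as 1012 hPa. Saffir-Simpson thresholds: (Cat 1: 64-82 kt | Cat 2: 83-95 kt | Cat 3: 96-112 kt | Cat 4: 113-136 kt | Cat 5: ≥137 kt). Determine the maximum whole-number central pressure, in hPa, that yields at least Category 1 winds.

Category 1 begins at V = 64 kt.
Required ΔP = (64/6.4)^(1/0.645) = 10.000^1.550 ≈ 35.51 hPa.
P_c ≤ 1012 − 35.51 = 976.49, so the highest integer P_c is 976 hPa.

976 hPa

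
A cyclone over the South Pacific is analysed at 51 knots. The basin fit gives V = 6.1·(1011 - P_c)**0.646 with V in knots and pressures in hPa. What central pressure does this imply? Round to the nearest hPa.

ΔP = (V / 6.1)^(1/0.646) = (51/6.1)^1.548.
51/6.1 = 8.361; 8.361^1.548 ≈ 26.77 hPa.
P_c = 1011 − 26.77 = 984.23 ≈ 984 hPa.

984 hPa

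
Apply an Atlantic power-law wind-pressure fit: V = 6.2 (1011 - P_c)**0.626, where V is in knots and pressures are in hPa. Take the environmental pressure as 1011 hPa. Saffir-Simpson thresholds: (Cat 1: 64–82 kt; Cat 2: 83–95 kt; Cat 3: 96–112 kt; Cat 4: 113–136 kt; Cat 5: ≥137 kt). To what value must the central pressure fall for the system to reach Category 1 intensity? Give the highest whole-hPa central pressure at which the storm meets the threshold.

Category 1 begins at V = 64 kt.
Required ΔP = (64/6.2)^(1/0.626) = 10.323^1.597 ≈ 41.64 hPa.
P_c ≤ 1011 − 41.64 = 969.36, so the highest integer P_c is 969 hPa.

969 hPa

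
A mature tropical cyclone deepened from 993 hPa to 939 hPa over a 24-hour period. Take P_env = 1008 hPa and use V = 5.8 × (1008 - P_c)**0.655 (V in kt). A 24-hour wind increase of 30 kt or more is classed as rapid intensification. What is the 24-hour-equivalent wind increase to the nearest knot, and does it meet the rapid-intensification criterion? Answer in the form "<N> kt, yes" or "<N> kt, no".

V₁: ΔP = 15, V ≈ 5.8 × 15^0.655 ≈ 34.18 kt.
V₂: ΔP = 69, V ≈ 5.8 × 69^0.655 ≈ 92.87 kt.
ΔV over 24 h = 58.69 kt → 24 h equivalent = 58.69 × 24/24 ≈ 58.69 kt.
59 kt ≥ 30 kt ⇒ rapid intensification.

59 kt, yes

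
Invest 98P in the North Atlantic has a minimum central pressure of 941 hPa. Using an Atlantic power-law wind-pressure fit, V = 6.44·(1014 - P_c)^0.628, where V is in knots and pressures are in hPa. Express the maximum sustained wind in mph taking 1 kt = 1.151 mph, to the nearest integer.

110 mph

ΔP = 1014 − 941 = 73 hPa.
V ≈ 6.44 × 73^0.628 = 6.44 × 14.797 ≈ 95.291 kt.
95.291 × 1.151 ≈ 109.68 mph → 110 mph.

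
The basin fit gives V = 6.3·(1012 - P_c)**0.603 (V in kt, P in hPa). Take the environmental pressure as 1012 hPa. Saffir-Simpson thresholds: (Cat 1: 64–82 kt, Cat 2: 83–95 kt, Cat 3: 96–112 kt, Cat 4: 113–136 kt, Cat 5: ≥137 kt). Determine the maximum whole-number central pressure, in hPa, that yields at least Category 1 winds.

Category 1 begins at V = 64 kt.
Required ΔP = (64/6.3)^(1/0.603) = 10.159^1.658 ≈ 46.74 hPa.
P_c ≤ 1012 − 46.74 = 965.26, so the highest integer P_c is 965 hPa.

965 hPa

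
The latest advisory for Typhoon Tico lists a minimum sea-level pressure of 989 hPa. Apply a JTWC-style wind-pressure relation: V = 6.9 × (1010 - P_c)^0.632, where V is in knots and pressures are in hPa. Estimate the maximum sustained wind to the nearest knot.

ΔP = 1010 − 989 = 21 hPa.
21^0.632 ≈ 6.849.
V ≈ 6.9 × 6.849 ≈ 47.3 kt.

47 kt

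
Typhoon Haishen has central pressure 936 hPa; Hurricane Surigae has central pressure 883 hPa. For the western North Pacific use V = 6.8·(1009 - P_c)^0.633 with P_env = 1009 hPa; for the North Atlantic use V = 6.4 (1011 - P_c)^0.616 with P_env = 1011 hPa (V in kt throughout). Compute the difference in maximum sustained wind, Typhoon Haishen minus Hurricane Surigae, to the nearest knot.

Typhoon Haishen: ΔP = 73; V ≈ 6.8 × 73^0.633 ≈ 102.80 kt.
Hurricane Surigae: ΔP = 128; V ≈ 6.4 × 128^0.616 ≈ 127.12 kt.
Difference ≈ 102.80 − 127.12 = -24.32 → -24 kt.

-24 kt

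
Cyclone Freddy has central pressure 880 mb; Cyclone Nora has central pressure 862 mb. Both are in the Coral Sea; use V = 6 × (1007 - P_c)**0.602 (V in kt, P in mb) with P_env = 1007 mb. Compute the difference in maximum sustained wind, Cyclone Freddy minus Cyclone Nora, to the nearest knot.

-9 kt

Cyclone Freddy: ΔP = 127; V ≈ 6 × 127^0.602 ≈ 110.83 kt.
Cyclone Nora: ΔP = 145; V ≈ 6 × 145^0.602 ≈ 120.03 kt.
Difference ≈ 110.83 − 120.03 = -9.20 → -9 kt.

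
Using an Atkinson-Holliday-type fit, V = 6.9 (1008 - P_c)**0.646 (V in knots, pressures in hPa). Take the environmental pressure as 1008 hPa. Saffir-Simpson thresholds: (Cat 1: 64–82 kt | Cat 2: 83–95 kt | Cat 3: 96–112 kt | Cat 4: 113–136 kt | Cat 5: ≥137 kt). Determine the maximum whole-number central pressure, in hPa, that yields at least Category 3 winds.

Category 3 begins at V = 96 kt.
Required ΔP = (96/6.9)^(1/0.646) = 13.913^1.548 ≈ 58.88 hPa.
P_c ≤ 1008 − 58.88 = 949.12, so the highest integer P_c is 949 hPa.

949 hPa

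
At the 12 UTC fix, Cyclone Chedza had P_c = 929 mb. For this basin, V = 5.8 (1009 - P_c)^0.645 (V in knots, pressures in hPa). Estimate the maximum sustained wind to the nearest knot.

98 kt

ΔP = 1009 − 929 = 80 mb.
80^0.645 ≈ 16.885.
V ≈ 5.8 × 16.885 ≈ 97.9 kt.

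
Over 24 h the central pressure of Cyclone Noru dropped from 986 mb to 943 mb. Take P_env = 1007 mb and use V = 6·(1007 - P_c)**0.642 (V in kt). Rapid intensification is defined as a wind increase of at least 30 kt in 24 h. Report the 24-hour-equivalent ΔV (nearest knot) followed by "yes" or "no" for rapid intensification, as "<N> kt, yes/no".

V₁: ΔP = 21, V ≈ 6 × 21^0.642 ≈ 42.37 kt.
V₂: ΔP = 64, V ≈ 6 × 64^0.642 ≈ 86.64 kt.
ΔV over 24 h = 44.27 kt → 24 h equivalent = 44.27 × 24/24 ≈ 44.27 kt.
44 kt ≥ 30 kt ⇒ rapid intensification.

44 kt, yes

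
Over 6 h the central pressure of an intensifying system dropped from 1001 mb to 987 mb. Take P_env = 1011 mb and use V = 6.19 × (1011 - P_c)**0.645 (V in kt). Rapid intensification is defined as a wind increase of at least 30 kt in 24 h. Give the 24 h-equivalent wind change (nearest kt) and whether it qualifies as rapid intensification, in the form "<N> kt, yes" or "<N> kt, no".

V₁: ΔP = 10, V ≈ 6.19 × 10^0.645 ≈ 27.33 kt.
V₂: ΔP = 24, V ≈ 6.19 × 24^0.645 ≈ 48.08 kt.
ΔV over 6 h = 20.75 kt → 24 h equivalent = 20.75 × 24/6 ≈ 83.00 kt.
83 kt ≥ 30 kt ⇒ rapid intensification.

83 kt, yes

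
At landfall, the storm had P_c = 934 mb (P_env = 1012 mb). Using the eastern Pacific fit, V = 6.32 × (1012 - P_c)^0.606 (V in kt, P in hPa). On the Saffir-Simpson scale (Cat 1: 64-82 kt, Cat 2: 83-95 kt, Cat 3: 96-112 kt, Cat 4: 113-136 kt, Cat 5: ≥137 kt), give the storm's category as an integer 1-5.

ΔP = 1012 − 934 = 78 mb.
V ≈ 6.32 × 78^0.606 = 6.32 × 14.02 ≈ 89 kt.
89 kt falls in the Category 2 band.

2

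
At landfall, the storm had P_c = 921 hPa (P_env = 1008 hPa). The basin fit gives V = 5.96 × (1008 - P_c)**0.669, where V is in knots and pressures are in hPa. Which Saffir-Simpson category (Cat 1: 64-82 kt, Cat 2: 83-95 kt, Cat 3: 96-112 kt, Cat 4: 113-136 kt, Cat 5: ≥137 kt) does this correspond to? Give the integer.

ΔP = 1008 − 921 = 87 hPa.
V ≈ 5.96 × 87^0.669 = 5.96 × 19.84 ≈ 118 kt.
118 kt falls in the Category 4 band.

4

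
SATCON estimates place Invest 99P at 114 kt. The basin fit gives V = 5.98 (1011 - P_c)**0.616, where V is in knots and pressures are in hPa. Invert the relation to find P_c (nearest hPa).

ΔP = (V / 5.98)^(1/0.616) = (114/5.98)^1.623.
114/5.98 = 19.064; 19.064^1.623 ≈ 119.74 hPa.
P_c = 1011 − 119.74 = 891.26 ≈ 891 hPa.

891 hPa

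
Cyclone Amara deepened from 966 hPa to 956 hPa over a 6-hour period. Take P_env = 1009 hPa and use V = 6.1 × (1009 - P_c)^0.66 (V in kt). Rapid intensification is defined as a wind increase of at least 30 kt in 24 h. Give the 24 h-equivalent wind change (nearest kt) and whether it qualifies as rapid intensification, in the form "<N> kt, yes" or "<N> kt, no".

V₁: ΔP = 43, V ≈ 6.1 × 43^0.66 ≈ 73.02 kt.
V₂: ΔP = 53, V ≈ 6.1 × 53^0.66 ≈ 83.82 kt.
ΔV over 6 h = 10.80 kt → 24 h equivalent = 10.80 × 24/6 ≈ 43.20 kt.
43 kt ≥ 30 kt ⇒ rapid intensification.

43 kt, yes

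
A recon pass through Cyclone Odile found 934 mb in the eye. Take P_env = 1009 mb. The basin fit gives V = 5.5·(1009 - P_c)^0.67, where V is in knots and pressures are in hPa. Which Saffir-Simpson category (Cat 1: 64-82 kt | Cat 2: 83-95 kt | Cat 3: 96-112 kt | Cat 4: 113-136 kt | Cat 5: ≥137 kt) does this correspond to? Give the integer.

ΔP = 1009 − 934 = 75 mb.
V ≈ 5.5 × 75^0.67 = 5.5 × 18.04 ≈ 99 kt.
99 kt falls in the Category 3 band.

3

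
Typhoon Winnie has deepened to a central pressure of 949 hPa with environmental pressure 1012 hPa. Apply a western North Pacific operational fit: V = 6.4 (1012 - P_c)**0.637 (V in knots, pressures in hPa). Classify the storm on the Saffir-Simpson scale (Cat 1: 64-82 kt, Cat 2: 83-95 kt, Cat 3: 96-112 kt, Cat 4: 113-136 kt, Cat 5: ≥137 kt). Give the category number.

ΔP = 1012 − 949 = 63 hPa.
V ≈ 6.4 × 63^0.637 = 6.4 × 14.00 ≈ 90 kt.
90 kt falls in the Category 2 band.

2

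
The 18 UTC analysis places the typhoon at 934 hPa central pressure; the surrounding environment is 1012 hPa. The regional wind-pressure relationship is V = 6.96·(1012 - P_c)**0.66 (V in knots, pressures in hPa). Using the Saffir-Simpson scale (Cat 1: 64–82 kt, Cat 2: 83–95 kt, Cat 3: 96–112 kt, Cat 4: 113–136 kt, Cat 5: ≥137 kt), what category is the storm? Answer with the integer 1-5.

ΔP = 1012 − 934 = 78 hPa.
V ≈ 6.96 × 78^0.66 = 6.96 × 17.73 ≈ 123 kt.
123 kt falls in the Category 4 band.

4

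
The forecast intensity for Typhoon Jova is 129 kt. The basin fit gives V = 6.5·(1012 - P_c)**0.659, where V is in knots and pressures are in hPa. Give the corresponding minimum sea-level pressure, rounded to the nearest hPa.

ΔP = (V / 6.5)^(1/0.659) = (129/6.5)^1.517.
129/6.5 = 19.846; 19.846^1.517 ≈ 93.15 hPa.
P_c = 1012 − 93.15 = 918.85 ≈ 919 hPa.

919 hPa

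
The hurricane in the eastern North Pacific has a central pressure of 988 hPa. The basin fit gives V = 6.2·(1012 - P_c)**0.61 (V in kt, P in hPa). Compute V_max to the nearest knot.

ΔP = 1012 − 988 = 24 hPa.
24^0.61 ≈ 6.949.
V ≈ 6.2 × 6.949 ≈ 43.1 kt.

43 kt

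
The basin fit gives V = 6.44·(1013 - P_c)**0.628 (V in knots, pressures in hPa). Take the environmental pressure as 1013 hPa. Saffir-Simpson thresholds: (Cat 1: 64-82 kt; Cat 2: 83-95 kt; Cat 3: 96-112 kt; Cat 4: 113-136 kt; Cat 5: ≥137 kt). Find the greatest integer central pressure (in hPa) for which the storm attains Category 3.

939 hPa

Category 3 begins at V = 96 kt.
Required ΔP = (96/6.44)^(1/0.628) = 14.907^1.592 ≈ 73.87 hPa.
P_c ≤ 1013 − 73.87 = 939.13, so the highest integer P_c is 939 hPa.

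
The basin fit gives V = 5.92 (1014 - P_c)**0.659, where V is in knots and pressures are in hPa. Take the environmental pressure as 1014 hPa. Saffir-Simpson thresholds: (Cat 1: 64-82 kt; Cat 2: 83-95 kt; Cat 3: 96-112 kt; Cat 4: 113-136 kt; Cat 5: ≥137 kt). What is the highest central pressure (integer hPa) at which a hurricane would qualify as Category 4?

Category 4 begins at V = 113 kt.
Required ΔP = (113/5.92)^(1/0.659) = 19.088^1.517 ≈ 87.80 hPa.
P_c ≤ 1014 − 87.80 = 926.20, so the highest integer P_c is 926 hPa.

926 hPa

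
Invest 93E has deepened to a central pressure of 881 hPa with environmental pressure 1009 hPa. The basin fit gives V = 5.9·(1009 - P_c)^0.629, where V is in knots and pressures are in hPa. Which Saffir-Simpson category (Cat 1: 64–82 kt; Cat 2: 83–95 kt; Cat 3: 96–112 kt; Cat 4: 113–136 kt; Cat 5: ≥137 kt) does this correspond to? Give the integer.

ΔP = 1009 − 881 = 128 hPa.
V ≈ 5.9 × 128^0.629 = 5.9 × 21.16 ≈ 125 kt.
125 kt falls in the Category 4 band.

4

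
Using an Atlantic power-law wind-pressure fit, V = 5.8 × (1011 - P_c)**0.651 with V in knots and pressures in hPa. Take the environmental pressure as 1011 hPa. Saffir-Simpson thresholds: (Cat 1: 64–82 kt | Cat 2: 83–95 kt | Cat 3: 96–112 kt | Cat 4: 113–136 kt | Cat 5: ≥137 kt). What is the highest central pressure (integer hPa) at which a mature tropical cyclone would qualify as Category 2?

Category 2 begins at V = 83 kt.
Required ΔP = (83/5.8)^(1/0.651) = 14.310^1.536 ≈ 59.59 hPa.
P_c ≤ 1011 − 59.59 = 951.41, so the highest integer P_c is 951 hPa.

951 hPa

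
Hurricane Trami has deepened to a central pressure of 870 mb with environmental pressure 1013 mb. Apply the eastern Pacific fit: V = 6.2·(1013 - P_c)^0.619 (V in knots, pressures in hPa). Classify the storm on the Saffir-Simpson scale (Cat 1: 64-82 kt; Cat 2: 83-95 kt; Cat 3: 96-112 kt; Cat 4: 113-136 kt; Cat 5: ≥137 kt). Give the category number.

ΔP = 1013 − 870 = 143 mb.
V ≈ 6.2 × 143^0.619 = 6.2 × 21.59 ≈ 134 kt.
134 kt falls in the Category 4 band.

4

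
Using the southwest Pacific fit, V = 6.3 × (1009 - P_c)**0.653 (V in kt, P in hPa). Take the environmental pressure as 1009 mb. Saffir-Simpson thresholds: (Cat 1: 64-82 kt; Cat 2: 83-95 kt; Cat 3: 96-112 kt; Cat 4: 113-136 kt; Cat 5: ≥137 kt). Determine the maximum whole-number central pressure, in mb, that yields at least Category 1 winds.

974 mb

Category 1 begins at V = 64 kt.
Required ΔP = (64/6.3)^(1/0.653) = 10.159^1.531 ≈ 34.82 mb.
P_c ≤ 1009 − 34.82 = 974.18, so the highest integer P_c is 974 mb.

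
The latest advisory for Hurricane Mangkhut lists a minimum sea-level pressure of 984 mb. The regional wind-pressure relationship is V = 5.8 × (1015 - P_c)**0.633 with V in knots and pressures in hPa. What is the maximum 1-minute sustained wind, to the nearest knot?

51 kt

ΔP = 1015 − 984 = 31 mb.
31^0.633 ≈ 8.791.
V ≈ 5.8 × 8.791 ≈ 51.0 kt.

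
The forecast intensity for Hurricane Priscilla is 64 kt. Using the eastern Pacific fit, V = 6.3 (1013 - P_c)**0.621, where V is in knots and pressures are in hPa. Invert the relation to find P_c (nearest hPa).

ΔP = (V / 6.3)^(1/0.621) = (64/6.3)^1.610.
64/6.3 = 10.159; 10.159^1.610 ≈ 41.81 hPa.
P_c = 1013 − 41.81 = 971.19 ≈ 971 hPa.

971 hPa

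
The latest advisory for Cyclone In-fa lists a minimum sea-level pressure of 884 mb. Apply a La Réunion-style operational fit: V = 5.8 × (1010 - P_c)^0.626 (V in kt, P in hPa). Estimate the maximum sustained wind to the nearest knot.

120 kt

ΔP = 1010 − 884 = 126 mb.
126^0.626 ≈ 20.646.
V ≈ 5.8 × 20.646 ≈ 119.7 kt.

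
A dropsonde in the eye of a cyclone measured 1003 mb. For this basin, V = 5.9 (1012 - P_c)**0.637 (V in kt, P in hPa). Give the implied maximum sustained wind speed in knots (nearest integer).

ΔP = 1012 − 1003 = 9 mb.
9^0.637 ≈ 4.054.
V ≈ 5.9 × 4.054 ≈ 23.9 kt.

24 kt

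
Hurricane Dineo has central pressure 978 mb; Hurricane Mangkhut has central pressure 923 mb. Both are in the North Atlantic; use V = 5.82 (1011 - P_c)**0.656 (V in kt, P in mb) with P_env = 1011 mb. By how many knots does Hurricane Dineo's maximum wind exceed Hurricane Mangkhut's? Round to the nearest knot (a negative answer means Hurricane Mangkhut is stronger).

-52 kt

Hurricane Dineo: ΔP = 33; V ≈ 5.82 × 33^0.656 ≈ 57.69 kt.
Hurricane Mangkhut: ΔP = 88; V ≈ 5.82 × 88^0.656 ≈ 109.78 kt.
Difference ≈ 57.69 − 109.78 = -52.09 → -52 kt.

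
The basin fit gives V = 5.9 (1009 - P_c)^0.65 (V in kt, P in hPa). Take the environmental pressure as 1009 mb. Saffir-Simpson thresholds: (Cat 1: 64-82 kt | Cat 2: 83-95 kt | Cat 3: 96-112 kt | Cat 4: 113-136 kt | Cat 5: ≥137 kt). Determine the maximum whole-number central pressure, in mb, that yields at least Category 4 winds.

915 mb

Category 4 begins at V = 113 kt.
Required ΔP = (113/5.9)^(1/0.65) = 19.153^1.538 ≈ 93.90 mb.
P_c ≤ 1009 − 93.90 = 915.10, so the highest integer P_c is 915 mb.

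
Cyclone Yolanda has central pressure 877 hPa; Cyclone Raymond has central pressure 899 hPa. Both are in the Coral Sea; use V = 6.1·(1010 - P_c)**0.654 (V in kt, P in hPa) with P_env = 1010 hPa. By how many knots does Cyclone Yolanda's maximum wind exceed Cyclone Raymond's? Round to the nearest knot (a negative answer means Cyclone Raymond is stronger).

Cyclone Yolanda: ΔP = 133; V ≈ 6.1 × 133^0.654 ≈ 149.39 kt.
Cyclone Raymond: ΔP = 111; V ≈ 6.1 × 111^0.654 ≈ 132.73 kt.
Difference ≈ 149.39 − 132.73 = 16.66 → 17 kt.

17 kt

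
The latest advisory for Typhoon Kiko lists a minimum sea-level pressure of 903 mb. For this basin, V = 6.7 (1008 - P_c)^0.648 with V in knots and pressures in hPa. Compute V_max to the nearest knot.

ΔP = 1008 − 903 = 105 mb.
105^0.648 ≈ 20.405.
V ≈ 6.7 × 20.405 ≈ 136.7 kt.

137 kt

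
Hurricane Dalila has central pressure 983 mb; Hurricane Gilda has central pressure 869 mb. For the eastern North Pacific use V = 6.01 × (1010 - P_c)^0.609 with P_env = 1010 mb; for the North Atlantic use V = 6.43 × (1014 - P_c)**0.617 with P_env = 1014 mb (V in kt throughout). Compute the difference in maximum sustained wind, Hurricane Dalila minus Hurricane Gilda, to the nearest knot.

-94 kt

Hurricane Dalila: ΔP = 27; V ≈ 6.01 × 27^0.609 ≈ 44.73 kt.
Hurricane Gilda: ΔP = 145; V ≈ 6.43 × 145^0.617 ≈ 138.60 kt.
Difference ≈ 44.73 − 138.60 = -93.87 → -94 kt.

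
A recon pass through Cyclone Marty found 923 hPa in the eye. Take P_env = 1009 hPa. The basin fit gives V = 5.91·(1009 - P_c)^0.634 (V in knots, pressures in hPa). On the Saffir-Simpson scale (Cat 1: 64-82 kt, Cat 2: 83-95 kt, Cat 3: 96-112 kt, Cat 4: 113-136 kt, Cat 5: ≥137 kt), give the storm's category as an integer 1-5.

3

ΔP = 1009 − 923 = 86 hPa.
V ≈ 5.91 × 86^0.634 = 5.91 × 16.85 ≈ 100 kt.
100 kt falls in the Category 3 band.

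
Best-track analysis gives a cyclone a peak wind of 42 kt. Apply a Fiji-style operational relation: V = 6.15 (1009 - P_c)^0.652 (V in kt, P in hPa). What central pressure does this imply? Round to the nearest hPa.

ΔP = (V / 6.15)^(1/0.652) = (42/6.15)^1.534.
42/6.15 = 6.829; 6.829^1.534 ≈ 19.04 hPa.
P_c = 1009 − 19.04 = 989.96 ≈ 990 hPa.

990 hPa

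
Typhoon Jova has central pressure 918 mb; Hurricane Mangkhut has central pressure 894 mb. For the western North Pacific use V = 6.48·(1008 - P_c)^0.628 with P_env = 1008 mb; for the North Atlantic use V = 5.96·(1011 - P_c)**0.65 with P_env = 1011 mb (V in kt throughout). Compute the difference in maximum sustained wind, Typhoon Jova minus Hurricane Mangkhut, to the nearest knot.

-22 kt

Typhoon Jova: ΔP = 90; V ≈ 6.48 × 90^0.628 ≈ 109.36 kt.
Hurricane Mangkhut: ΔP = 117; V ≈ 5.96 × 117^0.65 ≈ 131.69 kt.
Difference ≈ 109.36 − 131.69 = -22.33 → -22 kt.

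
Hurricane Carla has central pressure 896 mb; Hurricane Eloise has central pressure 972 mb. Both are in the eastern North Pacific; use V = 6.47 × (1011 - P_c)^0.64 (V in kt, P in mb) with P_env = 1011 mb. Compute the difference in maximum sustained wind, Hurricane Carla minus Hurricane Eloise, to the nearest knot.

Hurricane Carla: ΔP = 115; V ≈ 6.47 × 115^0.64 ≈ 134.82 kt.
Hurricane Eloise: ΔP = 39; V ≈ 6.47 × 39^0.64 ≈ 67.48 kt.
Difference ≈ 134.82 − 67.48 = 67.34 → 67 kt.

67 kt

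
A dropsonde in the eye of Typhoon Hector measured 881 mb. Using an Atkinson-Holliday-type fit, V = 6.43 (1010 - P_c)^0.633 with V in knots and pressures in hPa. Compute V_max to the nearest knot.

ΔP = 1010 − 881 = 129 mb.
129^0.633 ≈ 21.677.
V ≈ 6.43 × 21.677 ≈ 139.4 kt.

139 kt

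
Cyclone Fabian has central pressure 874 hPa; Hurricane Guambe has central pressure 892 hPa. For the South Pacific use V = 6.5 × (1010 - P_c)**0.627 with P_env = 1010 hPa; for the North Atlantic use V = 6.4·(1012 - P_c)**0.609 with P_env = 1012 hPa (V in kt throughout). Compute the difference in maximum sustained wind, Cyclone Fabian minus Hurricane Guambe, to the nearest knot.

23 kt

Cyclone Fabian: ΔP = 136; V ≈ 6.5 × 136^0.627 ≈ 141.46 kt.
Hurricane Guambe: ΔP = 120; V ≈ 6.4 × 120^0.609 ≈ 118.14 kt.
Difference ≈ 141.46 − 118.14 = 23.32 → 23 kt.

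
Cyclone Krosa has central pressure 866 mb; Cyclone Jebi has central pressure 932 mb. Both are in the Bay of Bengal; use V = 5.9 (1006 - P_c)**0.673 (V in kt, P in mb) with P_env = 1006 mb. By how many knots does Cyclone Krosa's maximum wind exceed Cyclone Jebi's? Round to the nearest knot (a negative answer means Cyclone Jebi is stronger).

57 kt

Cyclone Krosa: ΔP = 140; V ≈ 5.9 × 140^0.673 ≈ 164.13 kt.
Cyclone Jebi: ΔP = 74; V ≈ 5.9 × 74^0.673 ≈ 106.87 kt.
Difference ≈ 164.13 − 106.87 = 57.26 → 57 kt.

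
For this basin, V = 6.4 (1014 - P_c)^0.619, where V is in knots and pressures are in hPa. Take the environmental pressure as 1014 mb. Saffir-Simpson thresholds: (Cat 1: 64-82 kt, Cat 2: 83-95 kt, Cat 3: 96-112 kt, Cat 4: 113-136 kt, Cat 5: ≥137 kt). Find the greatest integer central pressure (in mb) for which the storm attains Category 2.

Category 2 begins at V = 83 kt.
Required ΔP = (83/6.4)^(1/0.619) = 12.969^1.616 ≈ 62.79 mb.
P_c ≤ 1014 − 62.79 = 951.21, so the highest integer P_c is 951 mb.

951 mb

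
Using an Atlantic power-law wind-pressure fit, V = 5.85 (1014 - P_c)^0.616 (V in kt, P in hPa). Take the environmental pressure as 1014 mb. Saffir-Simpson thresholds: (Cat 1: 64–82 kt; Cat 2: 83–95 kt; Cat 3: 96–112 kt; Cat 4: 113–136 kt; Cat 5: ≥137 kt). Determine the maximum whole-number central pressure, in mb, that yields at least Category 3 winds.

Category 3 begins at V = 96 kt.
Required ΔP = (96/5.85)^(1/0.616) = 16.410^1.623 ≈ 93.88 mb.
P_c ≤ 1014 − 93.88 = 920.12, so the highest integer P_c is 920 mb.

920 mb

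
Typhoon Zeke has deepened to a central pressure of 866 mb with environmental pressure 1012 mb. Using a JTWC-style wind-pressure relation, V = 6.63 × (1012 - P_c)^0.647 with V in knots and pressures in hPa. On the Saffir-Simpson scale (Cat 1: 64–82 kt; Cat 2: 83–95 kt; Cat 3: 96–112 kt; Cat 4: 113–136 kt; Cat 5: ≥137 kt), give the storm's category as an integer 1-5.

5

ΔP = 1012 − 866 = 146 mb.
V ≈ 6.63 × 146^0.647 = 6.63 × 25.14 ≈ 167 kt.
167 kt falls in the Category 5 band.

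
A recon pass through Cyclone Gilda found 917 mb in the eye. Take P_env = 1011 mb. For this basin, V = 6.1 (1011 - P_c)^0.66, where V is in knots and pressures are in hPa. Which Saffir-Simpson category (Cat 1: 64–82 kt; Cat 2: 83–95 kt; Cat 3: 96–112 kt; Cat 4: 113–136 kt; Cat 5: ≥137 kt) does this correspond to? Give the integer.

4

ΔP = 1011 − 917 = 94 mb.
V ≈ 6.1 × 94^0.66 = 6.1 × 20.06 ≈ 122 kt.
122 kt falls in the Category 4 band.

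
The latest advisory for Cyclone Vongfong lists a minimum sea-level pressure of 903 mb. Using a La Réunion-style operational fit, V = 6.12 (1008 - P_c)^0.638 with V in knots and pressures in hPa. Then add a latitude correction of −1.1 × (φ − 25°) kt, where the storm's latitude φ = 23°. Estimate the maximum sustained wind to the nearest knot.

ΔP = 1008 − 903 = 105 mb.
105^0.638 ≈ 19.477.
V ≈ 6.12 × 19.477 ≈ 119.2 kt.
Latitude correction: −1.1 × (23 − 25) = 2.2 kt.
Corrected V ≈ 121.4 kt → 121 kt.

121 kt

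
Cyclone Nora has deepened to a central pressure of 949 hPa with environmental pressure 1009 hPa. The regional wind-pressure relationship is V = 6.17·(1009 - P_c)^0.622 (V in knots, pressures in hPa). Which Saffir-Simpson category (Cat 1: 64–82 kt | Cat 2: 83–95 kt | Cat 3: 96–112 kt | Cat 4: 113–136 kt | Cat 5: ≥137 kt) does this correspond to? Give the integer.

ΔP = 1009 − 949 = 60 hPa.
V ≈ 6.17 × 60^0.622 = 6.17 × 12.76 ≈ 79 kt.
79 kt falls in the Category 1 band.

1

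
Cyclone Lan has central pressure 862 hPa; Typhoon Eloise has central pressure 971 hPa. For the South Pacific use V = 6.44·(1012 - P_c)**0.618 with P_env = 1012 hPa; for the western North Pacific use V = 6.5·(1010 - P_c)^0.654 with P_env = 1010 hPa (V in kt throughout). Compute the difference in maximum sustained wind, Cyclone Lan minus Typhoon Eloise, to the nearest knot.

Cyclone Lan: ΔP = 150; V ≈ 6.44 × 150^0.618 ≈ 142.47 kt.
Typhoon Eloise: ΔP = 39; V ≈ 6.5 × 39^0.654 ≈ 71.36 kt.
Difference ≈ 142.47 − 71.36 = 71.11 → 71 kt.

71 kt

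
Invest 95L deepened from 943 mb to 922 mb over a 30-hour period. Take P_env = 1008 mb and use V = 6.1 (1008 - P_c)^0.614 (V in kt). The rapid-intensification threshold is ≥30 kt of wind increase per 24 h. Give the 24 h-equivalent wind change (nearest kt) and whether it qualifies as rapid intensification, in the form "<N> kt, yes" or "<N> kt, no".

12 kt, no

V₁: ΔP = 65, V ≈ 6.1 × 65^0.614 ≈ 79.15 kt.
V₂: ΔP = 86, V ≈ 6.1 × 86^0.614 ≈ 94.00 kt.
ΔV over 30 h = 14.85 kt → 24 h equivalent = 14.85 × 24/30 ≈ 11.88 kt.
12 kt < 30 kt ⇒ not rapid intensification.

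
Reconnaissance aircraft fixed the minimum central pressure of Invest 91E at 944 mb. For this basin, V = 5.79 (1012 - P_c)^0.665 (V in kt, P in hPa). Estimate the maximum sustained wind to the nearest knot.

96 kt

ΔP = 1012 − 944 = 68 mb.
68^0.665 ≈ 16.543.
V ≈ 5.79 × 16.543 ≈ 95.8 kt.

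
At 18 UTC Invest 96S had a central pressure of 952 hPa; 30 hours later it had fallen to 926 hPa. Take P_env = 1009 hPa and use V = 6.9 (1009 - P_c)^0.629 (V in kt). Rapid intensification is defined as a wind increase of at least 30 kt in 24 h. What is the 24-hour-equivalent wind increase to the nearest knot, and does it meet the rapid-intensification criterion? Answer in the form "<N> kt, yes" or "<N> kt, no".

V₁: ΔP = 57, V ≈ 6.9 × 57^0.629 ≈ 87.76 kt.
V₂: ΔP = 83, V ≈ 6.9 × 83^0.629 ≈ 111.16 kt.
ΔV over 30 h = 23.40 kt → 24 h equivalent = 23.40 × 24/30 ≈ 18.72 kt.
19 kt < 30 kt ⇒ not rapid intensification.

19 kt, no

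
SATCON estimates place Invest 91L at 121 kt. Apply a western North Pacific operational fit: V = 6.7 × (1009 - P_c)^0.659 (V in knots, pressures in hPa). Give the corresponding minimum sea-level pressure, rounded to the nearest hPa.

ΔP = (V / 6.7)^(1/0.659) = (121/6.7)^1.517.
121/6.7 = 18.060; 18.060^1.517 ≈ 80.72 hPa.
P_c = 1009 − 80.72 = 928.28 ≈ 928 hPa.

928 hPa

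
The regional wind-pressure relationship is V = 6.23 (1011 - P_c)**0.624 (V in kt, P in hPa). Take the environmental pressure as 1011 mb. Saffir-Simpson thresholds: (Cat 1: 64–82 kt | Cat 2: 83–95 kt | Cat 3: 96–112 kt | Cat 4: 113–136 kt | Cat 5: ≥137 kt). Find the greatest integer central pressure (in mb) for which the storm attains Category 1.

969 mb

Category 1 begins at V = 64 kt.
Required ΔP = (64/6.23)^(1/0.624) = 10.273^1.603 ≈ 41.81 mb.
P_c ≤ 1011 − 41.81 = 969.19, so the highest integer P_c is 969 mb.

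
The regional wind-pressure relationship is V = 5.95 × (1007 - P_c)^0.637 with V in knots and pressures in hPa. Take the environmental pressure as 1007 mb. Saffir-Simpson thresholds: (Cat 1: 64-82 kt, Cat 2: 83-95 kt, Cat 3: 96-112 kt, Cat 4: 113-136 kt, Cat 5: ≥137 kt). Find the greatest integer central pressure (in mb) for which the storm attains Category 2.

Category 2 begins at V = 83 kt.
Required ΔP = (83/5.95)^(1/0.637) = 13.950^1.570 ≈ 62.63 mb.
P_c ≤ 1007 − 62.63 = 944.37, so the highest integer P_c is 944 mb.

944 mb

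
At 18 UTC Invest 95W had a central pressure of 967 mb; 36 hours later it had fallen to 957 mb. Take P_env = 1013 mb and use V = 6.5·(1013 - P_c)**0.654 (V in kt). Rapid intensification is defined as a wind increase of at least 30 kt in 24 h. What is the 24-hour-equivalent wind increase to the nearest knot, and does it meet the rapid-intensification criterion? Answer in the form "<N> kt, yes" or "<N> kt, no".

7 kt, no

V₁: ΔP = 46, V ≈ 6.5 × 46^0.654 ≈ 79.50 kt.
V₂: ΔP = 56, V ≈ 6.5 × 56^0.654 ≈ 90.41 kt.
ΔV over 36 h = 10.91 kt → 24 h equivalent = 10.91 × 24/36 ≈ 7.27 kt.
7 kt < 30 kt ⇒ not rapid intensification.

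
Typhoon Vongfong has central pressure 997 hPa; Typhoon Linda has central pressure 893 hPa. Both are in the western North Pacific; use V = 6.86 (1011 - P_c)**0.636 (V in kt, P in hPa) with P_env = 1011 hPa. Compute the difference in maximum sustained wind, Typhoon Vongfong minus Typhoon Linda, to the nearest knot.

-106 kt

Typhoon Vongfong: ΔP = 14; V ≈ 6.86 × 14^0.636 ≈ 36.75 kt.
Typhoon Linda: ΔP = 118; V ≈ 6.86 × 118^0.636 ≈ 142.57 kt.
Difference ≈ 36.75 − 142.57 = -105.82 → -106 kt.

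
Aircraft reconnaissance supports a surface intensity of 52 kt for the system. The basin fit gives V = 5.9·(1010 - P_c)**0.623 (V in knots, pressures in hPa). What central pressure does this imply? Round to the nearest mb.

ΔP = (V / 5.9)^(1/0.623) = (52/5.9)^1.605.
52/5.9 = 8.814; 8.814^1.605 ≈ 32.89 mb.
P_c = 1010 − 32.89 = 977.11 ≈ 977 mb.

977 mb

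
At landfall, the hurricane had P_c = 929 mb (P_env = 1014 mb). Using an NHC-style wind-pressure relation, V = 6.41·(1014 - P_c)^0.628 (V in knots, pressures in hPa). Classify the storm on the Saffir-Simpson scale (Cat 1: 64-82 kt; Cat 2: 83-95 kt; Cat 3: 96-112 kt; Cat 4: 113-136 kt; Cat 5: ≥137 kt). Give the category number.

3

ΔP = 1014 − 929 = 85 mb.
V ≈ 6.41 × 85^0.628 = 6.41 × 16.28 ≈ 104 kt.
104 kt falls in the Category 3 band.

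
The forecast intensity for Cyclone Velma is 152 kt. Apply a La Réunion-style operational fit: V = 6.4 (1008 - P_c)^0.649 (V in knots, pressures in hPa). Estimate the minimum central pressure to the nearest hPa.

ΔP = (V / 6.4)^(1/0.649) = (152/6.4)^1.541.
152/6.4 = 23.750; 23.750^1.541 ≈ 131.72 hPa.
P_c = 1008 − 131.72 = 876.28 ≈ 876 hPa.

876 hPa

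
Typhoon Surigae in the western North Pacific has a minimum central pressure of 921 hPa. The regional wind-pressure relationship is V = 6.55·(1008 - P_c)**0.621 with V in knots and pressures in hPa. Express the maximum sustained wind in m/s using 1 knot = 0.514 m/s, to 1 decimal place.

53.9 m/s

ΔP = 1008 − 921 = 87 hPa.
V ≈ 6.55 × 87^0.621 = 6.55 × 16.012 ≈ 104.878 kt.
104.878 × 0.514 ≈ 53.91 m/s → 53.9 m/s.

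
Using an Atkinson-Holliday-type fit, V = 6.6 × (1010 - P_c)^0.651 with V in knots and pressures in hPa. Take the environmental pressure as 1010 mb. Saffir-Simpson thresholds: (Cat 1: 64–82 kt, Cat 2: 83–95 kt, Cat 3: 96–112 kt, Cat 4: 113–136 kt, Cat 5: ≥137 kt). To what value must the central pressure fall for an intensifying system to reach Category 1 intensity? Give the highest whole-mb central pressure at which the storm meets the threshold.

Category 1 begins at V = 64 kt.
Required ΔP = (64/6.6)^(1/0.651) = 9.697^1.536 ≈ 32.78 mb.
P_c ≤ 1010 − 32.78 = 977.22, so the highest integer P_c is 977 mb.

977 mb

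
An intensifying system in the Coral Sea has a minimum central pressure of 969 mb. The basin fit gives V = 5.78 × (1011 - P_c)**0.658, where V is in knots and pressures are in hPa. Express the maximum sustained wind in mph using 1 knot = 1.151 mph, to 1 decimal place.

77.8 mph

ΔP = 1011 − 969 = 42 mb.
V ≈ 5.78 × 42^0.658 = 5.78 × 11.698 ≈ 67.612 kt.
67.612 × 1.151 ≈ 77.82 mph → 77.8 mph.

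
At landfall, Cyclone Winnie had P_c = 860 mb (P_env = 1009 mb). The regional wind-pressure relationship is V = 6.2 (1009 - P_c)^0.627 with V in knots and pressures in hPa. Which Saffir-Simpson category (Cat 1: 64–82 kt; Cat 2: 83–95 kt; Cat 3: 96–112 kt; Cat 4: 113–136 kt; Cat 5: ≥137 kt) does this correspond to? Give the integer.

ΔP = 1009 − 860 = 149 mb.
V ≈ 6.2 × 149^0.627 = 6.2 × 23.05 ≈ 143 kt.
143 kt falls in the Category 5 band.

5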